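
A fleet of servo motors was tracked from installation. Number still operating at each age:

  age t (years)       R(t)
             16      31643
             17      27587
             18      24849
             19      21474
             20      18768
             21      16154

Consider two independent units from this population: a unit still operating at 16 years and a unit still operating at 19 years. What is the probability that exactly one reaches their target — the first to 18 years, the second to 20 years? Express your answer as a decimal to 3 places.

p₁ = R(18)/R(16) = 24849/31643 = 0.785292; p₂ = R(20)/R(19) = 18768/21474 = 0.873987.
P(exactly one) = p₁(1−p₂) + (1−p₁)p₂ = 0.098957 + 0.187652 = 0.286609.

0.287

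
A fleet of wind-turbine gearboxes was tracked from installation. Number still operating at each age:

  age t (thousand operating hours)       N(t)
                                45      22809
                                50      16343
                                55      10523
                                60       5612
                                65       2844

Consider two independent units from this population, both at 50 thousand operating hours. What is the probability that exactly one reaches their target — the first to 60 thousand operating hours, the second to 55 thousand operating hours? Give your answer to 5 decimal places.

p₁ = N(60)/N(50) = 5612/16343 = 0.343389; p₂ = N(55)/N(50) = 10523/16343 = 0.643884.
P(exactly one) = p₁(1−p₂) + (1−p₁)p₂ = 0.122286 + 0.422781 = 0.545068.

0.54507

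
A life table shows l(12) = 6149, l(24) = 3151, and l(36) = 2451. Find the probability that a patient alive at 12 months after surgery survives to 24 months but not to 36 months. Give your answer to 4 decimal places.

0.1138

This is the probability of reaching 24 but not 36, conditional on being alive at 12: (l(24) − l(36)) / l(12).
= (3151 − 2451) / 6149 = 700 / 6149 = 0.113840.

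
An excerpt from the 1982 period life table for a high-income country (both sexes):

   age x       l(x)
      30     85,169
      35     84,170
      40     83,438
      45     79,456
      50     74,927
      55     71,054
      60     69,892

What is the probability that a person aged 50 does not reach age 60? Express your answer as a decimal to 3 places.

P(die before 60 | alive at 50) = 1 − l(60)/l(50) = 1 − 69,892/74,927 = (5,035)/74,927 = 0.067199.

0.067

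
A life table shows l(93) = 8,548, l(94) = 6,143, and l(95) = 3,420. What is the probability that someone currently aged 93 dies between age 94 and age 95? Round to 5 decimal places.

0.31855

This is the probability of reaching 94 but not 95, conditional on being alive at 93: (l(94) − l(95)) / l(93).
= (6,143 − 3,420) / 8,548 = 2,723 / 8,548 = 0.318554.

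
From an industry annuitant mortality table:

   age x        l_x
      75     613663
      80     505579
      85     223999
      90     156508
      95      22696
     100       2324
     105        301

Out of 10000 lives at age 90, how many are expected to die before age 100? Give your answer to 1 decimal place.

The relevant probability is 1 − 2324/156508 = 0.985151.
Expected number = 10000 × 0.985151 = 9851.5.

9851.5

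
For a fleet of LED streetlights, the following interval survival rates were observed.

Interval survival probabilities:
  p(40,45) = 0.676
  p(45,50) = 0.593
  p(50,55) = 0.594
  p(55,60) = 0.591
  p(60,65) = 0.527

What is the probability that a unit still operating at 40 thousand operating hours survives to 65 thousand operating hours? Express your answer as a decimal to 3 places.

Chaining the interval survival probabilities: 0.676 × 0.593 × 0.594 × 0.591 × 0.527.
= 0.074163.

0.074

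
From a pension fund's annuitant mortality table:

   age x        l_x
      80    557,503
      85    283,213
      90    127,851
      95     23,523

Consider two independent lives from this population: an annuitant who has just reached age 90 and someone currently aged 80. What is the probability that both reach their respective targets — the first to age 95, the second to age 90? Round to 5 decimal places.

p₁ = l_95/l_90 = 23,523/127,851 = 0.183988; p₂ = l_90/l_80 = 127,851/557,503 = 0.229328.
P(both) = p₁ × p₂ = 0.183988 × 0.229328 = 0.042194.

0.04219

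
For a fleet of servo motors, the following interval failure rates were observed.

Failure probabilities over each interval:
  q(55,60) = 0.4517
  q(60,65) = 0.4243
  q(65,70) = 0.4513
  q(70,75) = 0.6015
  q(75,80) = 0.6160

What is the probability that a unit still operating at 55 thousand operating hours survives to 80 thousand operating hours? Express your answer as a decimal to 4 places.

The overall survival probability is (1 − 0.4517) × (1 − 0.4243) × (1 − 0.4513) × (1 − 0.6015) × (1 − 0.6160).
= 0.5483 × 0.5757 × 0.5487 × 0.3985 × 0.3840 = 0.026504.

0.0265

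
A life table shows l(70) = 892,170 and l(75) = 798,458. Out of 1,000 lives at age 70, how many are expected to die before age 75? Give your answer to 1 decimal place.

The relevant probability is 1 − 798,458/892,170 = 0.105038.
Expected number = 1,000 × 0.105038 = 105.0.

105.0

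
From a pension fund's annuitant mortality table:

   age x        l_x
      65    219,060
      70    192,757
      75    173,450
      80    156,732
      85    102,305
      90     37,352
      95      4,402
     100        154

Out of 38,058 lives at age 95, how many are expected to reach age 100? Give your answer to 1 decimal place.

The relevant probability is 154/4,402 = 0.034984.
Expected number = 38,058 × 0.034984 = 1331.4.

1331.4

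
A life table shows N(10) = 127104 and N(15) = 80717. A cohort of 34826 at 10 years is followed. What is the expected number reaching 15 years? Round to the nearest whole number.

The relevant probability is 80717/127104 = 0.635047.
Expected number = 34826 × 0.635047 = 22116.

22116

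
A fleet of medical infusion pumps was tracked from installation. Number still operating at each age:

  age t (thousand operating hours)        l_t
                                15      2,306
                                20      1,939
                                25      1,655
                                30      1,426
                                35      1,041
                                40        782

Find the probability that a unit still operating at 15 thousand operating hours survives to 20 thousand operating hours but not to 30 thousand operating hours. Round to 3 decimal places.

0.222

This is the probability of reaching 20 but not 30, conditional on being operational at 15: (l_20 − l_30) / l_15.
= (1,939 − 1,426) / 2,306 = 513 / 2,306 = 0.222463.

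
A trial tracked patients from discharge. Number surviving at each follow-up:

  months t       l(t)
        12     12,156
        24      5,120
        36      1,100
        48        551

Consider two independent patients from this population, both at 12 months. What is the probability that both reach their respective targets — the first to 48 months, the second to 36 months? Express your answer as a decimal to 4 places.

p₁ = l(48)/l(12) = 551/12,156 = 0.045327; p₂ = l(36)/l(12) = 1,100/12,156 = 0.090490.
P(both) = p₁ × p₂ = 0.045327 × 0.090490 = 0.004102.

0.0041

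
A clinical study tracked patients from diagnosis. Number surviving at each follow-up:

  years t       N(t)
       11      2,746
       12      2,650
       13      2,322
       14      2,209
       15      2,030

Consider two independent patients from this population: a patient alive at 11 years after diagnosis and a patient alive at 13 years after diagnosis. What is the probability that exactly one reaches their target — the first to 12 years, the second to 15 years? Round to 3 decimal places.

0.152

p₁ = N(12)/N(11) = 2,650/2,746 = 0.965040; p₂ = N(15)/N(13) = 2,030/2,322 = 0.874246.
P(exactly one) = p₁(1−p₂) + (1−p₁)p₂ = 0.121358 + 0.030564 = 0.151921.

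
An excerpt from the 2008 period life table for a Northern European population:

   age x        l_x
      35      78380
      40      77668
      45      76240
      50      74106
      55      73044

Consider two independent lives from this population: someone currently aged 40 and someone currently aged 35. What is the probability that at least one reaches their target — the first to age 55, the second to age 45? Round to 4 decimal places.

p₁ = l_55/l_40 = 73044/77668 = 0.940465; p₂ = l_45/l_35 = 76240/78380 = 0.972697.
P(at least one) = 1 − (1−p₁)(1−p₂) = 1 − 0.059535 × 0.027303 = 0.998375.

0.9984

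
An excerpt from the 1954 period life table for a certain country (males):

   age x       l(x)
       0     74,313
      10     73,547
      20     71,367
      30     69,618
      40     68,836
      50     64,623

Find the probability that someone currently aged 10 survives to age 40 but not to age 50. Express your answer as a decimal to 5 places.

This is the probability of reaching 40 but not 50, conditional on being alive at 10: (l(40) − l(50)) / l(10).
= (68,836 − 64,623) / 73,547 = 4,213 / 73,547 = 0.057283.

0.05728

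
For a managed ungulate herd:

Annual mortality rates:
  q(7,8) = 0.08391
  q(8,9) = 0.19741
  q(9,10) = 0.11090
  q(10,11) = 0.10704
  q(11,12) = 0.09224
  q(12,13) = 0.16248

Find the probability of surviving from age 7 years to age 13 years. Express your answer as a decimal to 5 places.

0.44379

Survival from 7 to 13 is the product of surviving each interval: (1 − 0.08391) × (1 − 0.19741) × (1 − 0.11090) × (1 − 0.10704) × (1 − 0.09224) × (1 − 0.16248).
= 0.91609 × 0.80259 × 0.88910 × 0.89296 × 0.90776 × 0.83752 = 0.443793.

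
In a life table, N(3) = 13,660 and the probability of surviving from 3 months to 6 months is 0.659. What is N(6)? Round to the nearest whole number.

N(6) = N(3) × p = 13,660 × 0.659 = 9002.

9002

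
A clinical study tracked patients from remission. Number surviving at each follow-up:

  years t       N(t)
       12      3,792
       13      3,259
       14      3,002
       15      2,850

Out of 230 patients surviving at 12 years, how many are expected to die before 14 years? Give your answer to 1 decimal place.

47.9

The relevant probability is 1 − 3,002/3,792 = 0.208333.
Expected number = 230 × 0.208333 = 47.9.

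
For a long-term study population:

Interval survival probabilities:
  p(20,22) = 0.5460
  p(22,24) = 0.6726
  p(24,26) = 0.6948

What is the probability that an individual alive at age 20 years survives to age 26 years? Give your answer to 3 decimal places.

0.255

Chaining the interval survival probabilities: 0.5460 × 0.6726 × 0.6948.
= 0.255158.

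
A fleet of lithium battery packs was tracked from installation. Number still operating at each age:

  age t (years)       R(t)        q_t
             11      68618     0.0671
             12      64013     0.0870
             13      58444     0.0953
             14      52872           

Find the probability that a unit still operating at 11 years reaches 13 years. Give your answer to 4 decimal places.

0.8517

The conditional survival probability is R(13)/R(11) = 58444/68618 = 0.851730.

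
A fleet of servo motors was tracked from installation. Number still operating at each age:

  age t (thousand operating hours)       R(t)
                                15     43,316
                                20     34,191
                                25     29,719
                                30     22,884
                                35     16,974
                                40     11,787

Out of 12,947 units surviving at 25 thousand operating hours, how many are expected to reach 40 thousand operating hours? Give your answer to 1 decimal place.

The relevant probability is 11,787/29,719 = 0.396615.
Expected number = 12,947 × 0.396615 = 5135.0.

5135.0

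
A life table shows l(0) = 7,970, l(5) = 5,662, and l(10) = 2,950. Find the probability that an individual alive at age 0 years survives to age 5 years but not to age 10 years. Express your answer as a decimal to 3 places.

0.340

This is the probability of reaching 5 but not 10, conditional on being alive at 0: (l(5) − l(10)) / l(0).
= (5,662 − 2,950) / 7,970 = 2,712 / 7,970 = 0.340276.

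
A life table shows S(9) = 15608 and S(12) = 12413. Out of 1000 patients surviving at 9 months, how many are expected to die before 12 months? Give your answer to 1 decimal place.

204.7

The relevant probability is 1 − 12413/15608 = 0.204703.
Expected number = 1000 × 0.204703 = 204.7.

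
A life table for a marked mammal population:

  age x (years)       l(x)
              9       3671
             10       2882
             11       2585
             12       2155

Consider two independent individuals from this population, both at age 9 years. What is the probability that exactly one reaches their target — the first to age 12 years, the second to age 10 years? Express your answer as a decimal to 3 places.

0.450

p₁ = l(12)/l(9) = 2155/3671 = 0.587034; p₂ = l(10)/l(9) = 2882/3671 = 0.785072.
P(exactly one) = p₁(1−p₂) + (1−p₁)p₂ = 0.126170 + 0.324208 = 0.450378.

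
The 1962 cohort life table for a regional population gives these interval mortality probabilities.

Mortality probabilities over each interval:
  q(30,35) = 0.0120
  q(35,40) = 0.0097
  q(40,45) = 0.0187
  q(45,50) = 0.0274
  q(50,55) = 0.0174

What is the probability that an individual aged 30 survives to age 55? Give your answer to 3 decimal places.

P(survive 30→55) = (1 − 0.0120) × (1 − 0.0097) × (1 − 0.0187) × (1 − 0.0274) × (1 − 0.0174).
= 0.9880 × 0.9903 × 0.9813 × 0.9726 × 0.9826 = 0.917564.

0.918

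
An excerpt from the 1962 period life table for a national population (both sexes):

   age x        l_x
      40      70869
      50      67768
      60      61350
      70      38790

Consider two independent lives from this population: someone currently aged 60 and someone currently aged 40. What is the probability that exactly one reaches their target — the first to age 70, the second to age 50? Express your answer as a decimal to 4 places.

p₁ = l_70/l_60 = 38790/61350 = 0.632274; p₂ = l_50/l_40 = 67768/70869 = 0.956243.
P(exactly one) = p₁(1−p₂) + (1−p₁)p₂ = 0.027666 + 0.351635 = 0.379302.

0.3793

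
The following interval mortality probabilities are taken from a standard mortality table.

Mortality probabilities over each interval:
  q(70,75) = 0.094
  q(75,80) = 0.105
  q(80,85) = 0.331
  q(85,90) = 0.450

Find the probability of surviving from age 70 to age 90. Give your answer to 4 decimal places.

Survival from 70 to 90 is the product of surviving each interval: (1 − 0.094) × (1 − 0.105) × (1 − 0.331) × (1 − 0.450).
= 0.906 × 0.895 × 0.669 × 0.550 = 0.298360.

0.2984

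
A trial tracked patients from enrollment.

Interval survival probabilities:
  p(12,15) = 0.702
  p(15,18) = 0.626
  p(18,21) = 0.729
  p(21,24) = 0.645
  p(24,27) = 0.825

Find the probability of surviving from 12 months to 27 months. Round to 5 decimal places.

Survival from 12 to 27 is the product of surviving each interval: 0.702 × 0.626 × 0.729 × 0.645 × 0.825.
= 0.170472.

0.17047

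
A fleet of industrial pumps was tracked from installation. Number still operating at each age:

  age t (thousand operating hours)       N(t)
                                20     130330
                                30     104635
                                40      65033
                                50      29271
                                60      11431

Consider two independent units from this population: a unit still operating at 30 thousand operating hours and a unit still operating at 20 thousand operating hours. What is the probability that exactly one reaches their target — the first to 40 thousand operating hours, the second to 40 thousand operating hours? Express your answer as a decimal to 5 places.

p₁ = N(40)/N(30) = 65033/104635 = 0.621522; p₂ = N(40)/N(20) = 65033/130330 = 0.498987.
P(exactly one) = p₁(1−p₂) + (1−p₁)p₂ = 0.311391 + 0.188856 = 0.500246.

0.50025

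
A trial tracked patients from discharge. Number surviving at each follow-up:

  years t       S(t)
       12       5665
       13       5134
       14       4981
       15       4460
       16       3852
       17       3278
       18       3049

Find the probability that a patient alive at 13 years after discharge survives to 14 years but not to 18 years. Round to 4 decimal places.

0.3763

This is the probability of reaching 14 but not 18, conditional on being alive at 13: (S(14) − S(18)) / S(13).
= (4981 − 3049) / 5134 = 1932 / 5134 = 0.376315.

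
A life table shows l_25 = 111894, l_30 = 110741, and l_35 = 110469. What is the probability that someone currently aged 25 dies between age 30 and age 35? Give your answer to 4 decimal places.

0.0024

This is the probability of reaching 30 but not 35, conditional on being alive at 25: (l_30 − l_35) / l_25.
= (110741 − 110469) / 111894 = 272 / 111894 = 0.002431.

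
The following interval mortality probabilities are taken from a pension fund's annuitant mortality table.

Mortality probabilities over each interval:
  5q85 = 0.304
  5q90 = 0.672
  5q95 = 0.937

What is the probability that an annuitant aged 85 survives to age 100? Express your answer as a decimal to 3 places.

0.014

Chaining the interval survival probabilities: (1 − 0.304) × (1 − 0.672) × (1 − 0.937).
= 0.696 × 0.328 × 0.063 = 0.014382.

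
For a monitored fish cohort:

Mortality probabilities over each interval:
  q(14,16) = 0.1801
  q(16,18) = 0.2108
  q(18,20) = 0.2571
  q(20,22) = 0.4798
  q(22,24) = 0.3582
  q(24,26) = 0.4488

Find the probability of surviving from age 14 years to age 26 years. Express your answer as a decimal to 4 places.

0.0885

Survival from 14 to 26 is the product of surviving each interval: (1 − 0.1801) × (1 − 0.2108) × (1 − 0.2571) × (1 − 0.4798) × (1 − 0.3582) × (1 − 0.4488).
= 0.8199 × 0.7892 × 0.7429 × 0.5202 × 0.6418 × 0.5512 = 0.088462.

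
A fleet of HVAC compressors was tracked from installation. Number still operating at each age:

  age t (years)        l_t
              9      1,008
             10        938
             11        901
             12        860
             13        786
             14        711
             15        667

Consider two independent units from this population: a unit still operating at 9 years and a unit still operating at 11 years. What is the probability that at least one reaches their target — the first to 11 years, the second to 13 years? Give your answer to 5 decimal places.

0.98645

p₁ = l_11/l_9 = 901/1,008 = 0.893849; p₂ = l_13/l_11 = 786/901 = 0.872364.
P(at least one) = 1 − (1−p₁)(1−p₂) = 1 − 0.106151 × 0.127636 = 0.986451.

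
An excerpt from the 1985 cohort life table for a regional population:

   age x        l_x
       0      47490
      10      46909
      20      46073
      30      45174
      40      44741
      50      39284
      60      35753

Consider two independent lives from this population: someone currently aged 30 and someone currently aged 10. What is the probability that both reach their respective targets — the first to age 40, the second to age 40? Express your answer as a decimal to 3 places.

0.945

p₁ = l_40/l_30 = 44741/45174 = 0.990415; p₂ = l_40/l_10 = 44741/46909 = 0.953783.
P(both) = p₁ × p₂ = 0.990415 × 0.953783 = 0.944641.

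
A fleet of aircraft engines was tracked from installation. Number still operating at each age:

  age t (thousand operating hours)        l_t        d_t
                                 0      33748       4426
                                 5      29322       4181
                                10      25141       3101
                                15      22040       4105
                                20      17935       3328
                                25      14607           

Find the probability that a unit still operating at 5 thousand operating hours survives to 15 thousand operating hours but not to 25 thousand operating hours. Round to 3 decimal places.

This is the probability of reaching 15 but not 25, conditional on being operational at 5: (l_15 − l_25) / l_5.
= (22040 − 14607) / 29322 = 7433 / 29322 = 0.253496.

0.253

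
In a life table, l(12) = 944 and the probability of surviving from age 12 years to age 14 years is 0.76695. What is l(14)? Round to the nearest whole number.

l(14) = l(12) × p = 944 × 0.76695 = 724.

724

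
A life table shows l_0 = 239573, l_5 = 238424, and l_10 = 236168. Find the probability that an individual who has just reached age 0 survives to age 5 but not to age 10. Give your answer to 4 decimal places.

0.0094

This is the probability of reaching 5 but not 10, conditional on being alive at 0: (l_5 − l_10) / l_0.
= (238424 − 236168) / 239573 = 2256 / 239573 = 0.009417.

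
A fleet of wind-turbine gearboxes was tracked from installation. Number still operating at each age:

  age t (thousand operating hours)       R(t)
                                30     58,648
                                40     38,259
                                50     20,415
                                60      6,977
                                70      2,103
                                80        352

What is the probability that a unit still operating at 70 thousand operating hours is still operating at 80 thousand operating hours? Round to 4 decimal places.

0.1674

The conditional survival probability is R(80)/R(70) = 352/2,103 = 0.167380.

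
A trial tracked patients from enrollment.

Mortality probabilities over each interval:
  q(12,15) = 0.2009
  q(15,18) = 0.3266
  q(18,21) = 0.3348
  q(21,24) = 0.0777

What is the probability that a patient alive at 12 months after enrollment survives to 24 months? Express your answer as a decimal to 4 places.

P(survive 12→24) = (1 − 0.2009) × (1 − 0.3266) × (1 − 0.3348) × (1 − 0.0777).
= 0.7991 × 0.6734 × 0.6652 × 0.9223 = 0.330140.

0.3301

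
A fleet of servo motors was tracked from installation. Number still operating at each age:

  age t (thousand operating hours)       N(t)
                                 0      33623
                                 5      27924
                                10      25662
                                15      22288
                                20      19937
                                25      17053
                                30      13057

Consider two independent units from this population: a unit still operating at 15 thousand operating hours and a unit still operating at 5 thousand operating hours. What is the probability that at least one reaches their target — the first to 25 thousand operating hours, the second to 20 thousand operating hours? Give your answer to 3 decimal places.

p₁ = N(25)/N(15) = 17053/22288 = 0.765120; p₂ = N(20)/N(5) = 19937/27924 = 0.713974.
P(at least one) = 1 − (1−p₁)(1−p₂) = 1 − 0.234880 × 0.286026 = 0.932818.

0.933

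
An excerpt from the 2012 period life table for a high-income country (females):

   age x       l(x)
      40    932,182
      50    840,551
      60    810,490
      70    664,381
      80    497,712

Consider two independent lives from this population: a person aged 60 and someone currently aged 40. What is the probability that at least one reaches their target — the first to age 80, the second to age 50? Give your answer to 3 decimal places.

p₁ = l(80)/l(60) = 497,712/810,490 = 0.614088; p₂ = l(50)/l(40) = 840,551/932,182 = 0.901703.
P(at least one) = 1 − (1−p₁)(1−p₂) = 1 − 0.385912 × 0.098297 = 0.962066.

0.962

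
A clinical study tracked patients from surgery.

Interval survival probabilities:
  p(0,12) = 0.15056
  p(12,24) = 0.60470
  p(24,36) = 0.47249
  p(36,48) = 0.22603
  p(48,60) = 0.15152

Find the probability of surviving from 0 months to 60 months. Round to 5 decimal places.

The overall survival probability is 0.15056 × 0.60470 × 0.47249 × 0.22603 × 0.15152.
= 0.001473.

0.00147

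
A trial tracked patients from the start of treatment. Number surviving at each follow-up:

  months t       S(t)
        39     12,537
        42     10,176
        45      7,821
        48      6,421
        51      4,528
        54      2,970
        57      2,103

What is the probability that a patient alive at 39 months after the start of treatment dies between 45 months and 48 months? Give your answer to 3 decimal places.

This is the probability of reaching 45 but not 48, conditional on being alive at 39: (S(45) − S(48)) / S(39).
= (7,821 − 6,421) / 12,537 = 1,400 / 12,537 = 0.111669.

0.112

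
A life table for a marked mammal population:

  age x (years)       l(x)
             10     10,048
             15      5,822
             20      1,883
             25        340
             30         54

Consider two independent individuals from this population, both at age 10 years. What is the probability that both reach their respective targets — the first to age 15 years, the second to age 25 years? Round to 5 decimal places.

p₁ = l(15)/l(10) = 5,822/10,048 = 0.579419; p₂ = l(25)/l(10) = 340/10,048 = 0.033838.
P(both) = p₁ × p₂ = 0.579419 × 0.033838 = 0.019606.

0.01961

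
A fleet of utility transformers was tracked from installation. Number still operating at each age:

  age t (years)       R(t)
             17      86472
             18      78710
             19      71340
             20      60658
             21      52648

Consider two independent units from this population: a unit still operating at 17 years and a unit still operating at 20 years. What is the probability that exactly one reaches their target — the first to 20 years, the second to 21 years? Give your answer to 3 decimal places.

p₁ = R(20)/R(17) = 60658/86472 = 0.701476; p₂ = R(21)/R(20) = 52648/60658 = 0.867948.
P(exactly one) = p₁(1−p₂) + (1−p₁)p₂ = 0.092631 + 0.259103 = 0.351735.

0.352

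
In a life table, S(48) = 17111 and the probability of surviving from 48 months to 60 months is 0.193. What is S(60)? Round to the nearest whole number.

S(60) = S(48) × p = 17111 × 0.193 = 3302.

3302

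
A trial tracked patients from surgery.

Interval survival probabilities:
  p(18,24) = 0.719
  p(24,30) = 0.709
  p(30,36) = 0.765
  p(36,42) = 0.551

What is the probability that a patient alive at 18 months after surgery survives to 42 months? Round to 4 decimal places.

0.2149

Survival from 18 to 42 is the product of surviving each interval: 0.719 × 0.709 × 0.765 × 0.551.
= 0.214876.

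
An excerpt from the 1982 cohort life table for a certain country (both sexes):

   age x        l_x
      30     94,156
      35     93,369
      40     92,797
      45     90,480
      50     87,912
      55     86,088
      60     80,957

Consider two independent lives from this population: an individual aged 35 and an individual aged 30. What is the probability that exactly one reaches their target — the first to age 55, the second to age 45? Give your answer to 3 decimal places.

0.111

p₁ = l_55/l_35 = 86,088/93,369 = 0.922019; p₂ = l_45/l_30 = 90,480/94,156 = 0.960958.
P(exactly one) = p₁(1−p₂) + (1−p₁)p₂ = 0.035997 + 0.074936 = 0.110934.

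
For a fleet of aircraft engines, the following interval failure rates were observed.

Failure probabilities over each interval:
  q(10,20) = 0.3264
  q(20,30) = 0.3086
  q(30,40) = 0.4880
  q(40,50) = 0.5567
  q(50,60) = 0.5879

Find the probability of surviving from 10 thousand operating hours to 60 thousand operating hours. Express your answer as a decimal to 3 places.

Chaining the interval survival probabilities: (1 − 0.3264) × (1 − 0.3086) × (1 − 0.4880) × (1 − 0.5567) × (1 − 0.5879).
= 0.6736 × 0.6914 × 0.5120 × 0.4433 × 0.4121 = 0.043561.

0.044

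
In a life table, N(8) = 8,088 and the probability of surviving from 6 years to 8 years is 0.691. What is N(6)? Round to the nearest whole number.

11705

N(6) = N(8) / p = 8,088 / 0.691 = 11705.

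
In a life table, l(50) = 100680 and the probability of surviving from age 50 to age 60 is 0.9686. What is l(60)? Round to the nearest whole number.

97519

l(60) = l(50) × p = 100680 × 0.9686 = 97519.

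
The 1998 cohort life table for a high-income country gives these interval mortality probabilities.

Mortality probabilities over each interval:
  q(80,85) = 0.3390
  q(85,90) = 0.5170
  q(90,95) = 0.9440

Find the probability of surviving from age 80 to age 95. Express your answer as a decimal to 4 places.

0.0179

P(survive 80→95) = (1 − 0.3390) × (1 − 0.5170) × (1 − 0.9440).
= 0.6610 × 0.4830 × 0.0560 = 0.017879.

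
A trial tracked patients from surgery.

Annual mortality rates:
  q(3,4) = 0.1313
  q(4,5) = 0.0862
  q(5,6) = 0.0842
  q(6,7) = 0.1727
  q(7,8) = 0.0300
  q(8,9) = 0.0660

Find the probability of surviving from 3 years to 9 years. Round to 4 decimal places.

0.5449

P(survive 3→9) = (1 − 0.1313) × (1 − 0.0862) × (1 − 0.0842) × (1 − 0.1727) × (1 − 0.0300) × (1 − 0.0660).
= 0.8687 × 0.9138 × 0.9158 × 0.8273 × 0.9700 × 0.9340 = 0.544883.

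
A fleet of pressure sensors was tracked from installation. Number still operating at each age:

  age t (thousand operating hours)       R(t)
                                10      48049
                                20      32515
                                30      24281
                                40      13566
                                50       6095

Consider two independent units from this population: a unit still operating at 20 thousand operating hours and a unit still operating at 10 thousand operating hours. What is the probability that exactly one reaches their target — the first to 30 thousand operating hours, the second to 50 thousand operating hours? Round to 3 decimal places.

0.684

p₁ = R(30)/R(20) = 24281/32515 = 0.746763; p₂ = R(50)/R(10) = 6095/48049 = 0.126850.
P(exactly one) = p₁(1−p₂) + (1−p₁)p₂ = 0.652036 + 0.032123 = 0.684159.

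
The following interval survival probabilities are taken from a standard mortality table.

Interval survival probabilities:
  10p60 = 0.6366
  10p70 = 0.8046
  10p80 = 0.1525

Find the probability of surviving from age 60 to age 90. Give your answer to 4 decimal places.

0.0781

Chaining the interval survival probabilities: 0.6366 × 0.8046 × 0.1525.
= 0.078112.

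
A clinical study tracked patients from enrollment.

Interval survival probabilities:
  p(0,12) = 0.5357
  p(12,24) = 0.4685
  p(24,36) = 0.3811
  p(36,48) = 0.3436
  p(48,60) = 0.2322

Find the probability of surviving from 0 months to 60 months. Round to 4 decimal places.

0.0076

Chaining the interval survival probabilities: 0.5357 × 0.4685 × 0.3811 × 0.3436 × 0.2322.
= 0.007631.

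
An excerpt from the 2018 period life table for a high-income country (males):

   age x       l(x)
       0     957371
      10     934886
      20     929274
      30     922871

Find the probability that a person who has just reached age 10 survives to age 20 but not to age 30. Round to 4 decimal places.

This is the probability of reaching 20 but not 30, conditional on being alive at 10: (l(20) − l(30)) / l(10).
= (929274 − 922871) / 934886 = 6403 / 934886 = 0.006849.

0.0068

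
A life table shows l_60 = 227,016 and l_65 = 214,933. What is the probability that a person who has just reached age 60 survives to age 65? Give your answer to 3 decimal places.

The conditional survival probability is l_65/l_60 = 214,933/227,016 = 0.946775.

0.947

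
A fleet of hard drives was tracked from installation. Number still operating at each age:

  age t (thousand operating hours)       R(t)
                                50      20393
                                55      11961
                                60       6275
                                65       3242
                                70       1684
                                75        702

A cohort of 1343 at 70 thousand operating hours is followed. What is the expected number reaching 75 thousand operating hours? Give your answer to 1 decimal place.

The relevant probability is 702/1684 = 0.416865.
Expected number = 1343 × 0.416865 = 559.8.

559.8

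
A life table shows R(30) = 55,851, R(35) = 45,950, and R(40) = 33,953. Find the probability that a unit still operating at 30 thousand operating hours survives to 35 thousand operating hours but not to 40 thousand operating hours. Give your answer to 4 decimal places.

This is the probability of reaching 35 but not 40, conditional on being operational at 30: (R(35) − R(40)) / R(30).
= (45,950 − 33,953) / 55,851 = 11,997 / 55,851 = 0.214804.

0.2148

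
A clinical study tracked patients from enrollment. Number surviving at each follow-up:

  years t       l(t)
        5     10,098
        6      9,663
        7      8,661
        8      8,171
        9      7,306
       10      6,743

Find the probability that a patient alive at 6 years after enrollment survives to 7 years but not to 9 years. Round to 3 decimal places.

This is the probability of reaching 7 but not 9, conditional on being alive at 6: (l(7) − l(9)) / l(6).
= (8,661 − 7,306) / 9,663 = 1,355 / 9,663 = 0.140226.

0.140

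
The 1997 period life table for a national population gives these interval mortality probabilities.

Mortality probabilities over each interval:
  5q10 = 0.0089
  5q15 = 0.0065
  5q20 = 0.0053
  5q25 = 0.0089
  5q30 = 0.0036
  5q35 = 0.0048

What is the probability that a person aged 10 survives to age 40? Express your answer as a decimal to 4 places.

Chaining the interval survival probabilities: (1 − 0.0089) × (1 − 0.0065) × (1 − 0.0053) × (1 − 0.0089) × (1 − 0.0036) × (1 − 0.0048).
= 0.9911 × 0.9935 × 0.9947 × 0.9911 × 0.9964 × 0.9952 = 0.962585.

0.9626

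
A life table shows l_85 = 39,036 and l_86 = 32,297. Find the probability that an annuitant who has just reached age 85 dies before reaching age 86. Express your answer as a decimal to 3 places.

0.173

P(die before 86 | alive at 85) = 1 − l_86/l_85 = 1 − 32,297/39,036 = (6,739)/39,036 = 0.172636.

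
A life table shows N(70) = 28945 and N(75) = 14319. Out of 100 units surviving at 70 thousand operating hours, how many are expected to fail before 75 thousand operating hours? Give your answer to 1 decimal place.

50.5

The relevant probability is 1 − 14319/28945 = 0.505303.
Expected number = 100 × 0.505303 = 50.5.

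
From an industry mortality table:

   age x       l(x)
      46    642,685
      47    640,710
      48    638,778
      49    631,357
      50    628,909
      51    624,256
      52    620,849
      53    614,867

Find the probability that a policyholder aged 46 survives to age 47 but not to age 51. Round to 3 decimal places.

0.026

This is the probability of reaching 47 but not 51, conditional on being alive at 46: (l(47) − l(51)) / l(46).
= (640,710 − 624,256) / 642,685 = 16,454 / 642,685 = 0.025602.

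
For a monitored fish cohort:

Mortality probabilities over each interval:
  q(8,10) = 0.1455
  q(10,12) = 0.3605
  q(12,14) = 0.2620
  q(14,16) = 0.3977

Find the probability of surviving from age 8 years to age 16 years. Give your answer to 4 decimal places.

0.2429

P(survive 8→16) = (1 − 0.1455) × (1 − 0.3605) × (1 − 0.2620) × (1 − 0.3977).
= 0.8545 × 0.6395 × 0.7380 × 0.6023 = 0.242897.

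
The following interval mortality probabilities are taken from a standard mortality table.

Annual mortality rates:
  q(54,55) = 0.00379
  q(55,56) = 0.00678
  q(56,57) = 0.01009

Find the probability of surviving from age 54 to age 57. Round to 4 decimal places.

P(survive 54→57) = (1 − 0.00379) × (1 − 0.00678) × (1 − 0.01009).
= 0.99621 × 0.99322 × 0.98991 = 0.979472.

0.9795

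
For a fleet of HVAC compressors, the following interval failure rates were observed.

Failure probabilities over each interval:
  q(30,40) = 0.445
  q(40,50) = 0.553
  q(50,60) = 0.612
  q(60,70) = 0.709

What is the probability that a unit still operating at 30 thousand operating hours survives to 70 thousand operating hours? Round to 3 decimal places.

Survival from 30 to 70 is the product of surviving each interval: (1 − 0.445) × (1 − 0.553) × (1 − 0.612) × (1 − 0.709).
= 0.555 × 0.447 × 0.388 × 0.291 = 0.028011.

0.028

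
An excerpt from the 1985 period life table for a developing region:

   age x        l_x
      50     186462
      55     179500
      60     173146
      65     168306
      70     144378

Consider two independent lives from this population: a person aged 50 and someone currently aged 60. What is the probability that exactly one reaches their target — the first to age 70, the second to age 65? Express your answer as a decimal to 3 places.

0.241

p₁ = l_70/l_50 = 144378/186462 = 0.774303; p₂ = l_65/l_60 = 168306/173146 = 0.972047.
P(exactly one) = p₁(1−p₂) + (1−p₁)p₂ = 0.021644 + 0.219388 = 0.241032.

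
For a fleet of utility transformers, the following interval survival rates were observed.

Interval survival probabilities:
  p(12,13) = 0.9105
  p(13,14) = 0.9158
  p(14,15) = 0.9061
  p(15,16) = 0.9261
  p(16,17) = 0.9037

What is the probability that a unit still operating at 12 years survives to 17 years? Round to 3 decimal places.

0.632

Chaining the interval survival probabilities: 0.9105 × 0.9158 × 0.9061 × 0.9261 × 0.9037.
= 0.632323.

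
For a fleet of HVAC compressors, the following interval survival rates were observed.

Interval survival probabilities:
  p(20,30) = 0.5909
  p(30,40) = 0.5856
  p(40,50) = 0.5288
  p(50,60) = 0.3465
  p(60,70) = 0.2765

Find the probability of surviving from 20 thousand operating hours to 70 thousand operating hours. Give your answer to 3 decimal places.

P(survive 20→70) = 0.5909 × 0.5856 × 0.5288 × 0.3465 × 0.2765.
= 0.017531.

0.018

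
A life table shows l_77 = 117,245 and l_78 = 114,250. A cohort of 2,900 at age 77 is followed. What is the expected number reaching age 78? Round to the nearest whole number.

2826

The relevant probability is 114,250/117,245 = 0.974455.
Expected number = 2,900 × 0.974455 = 2826.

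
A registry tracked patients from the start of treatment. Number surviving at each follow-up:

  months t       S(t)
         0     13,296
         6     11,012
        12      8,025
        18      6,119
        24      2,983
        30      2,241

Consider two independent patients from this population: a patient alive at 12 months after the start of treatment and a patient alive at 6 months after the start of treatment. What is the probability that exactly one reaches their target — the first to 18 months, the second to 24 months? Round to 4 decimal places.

0.6203

p₁ = S(18)/S(12) = 6,119/8,025 = 0.762492; p₂ = S(24)/S(6) = 2,983/11,012 = 0.270886.
P(exactly one) = p₁(1−p₂) + (1−p₁)p₂ = 0.555944 + 0.064338 = 0.620281.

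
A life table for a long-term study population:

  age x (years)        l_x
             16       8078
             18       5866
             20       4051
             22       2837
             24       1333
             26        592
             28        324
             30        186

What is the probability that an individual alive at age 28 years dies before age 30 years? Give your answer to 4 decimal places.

0.4259

P(die before 30 | alive at 28) = 1 − l_30/l_28 = 1 − 186/324 = (138)/324 = 0.425926.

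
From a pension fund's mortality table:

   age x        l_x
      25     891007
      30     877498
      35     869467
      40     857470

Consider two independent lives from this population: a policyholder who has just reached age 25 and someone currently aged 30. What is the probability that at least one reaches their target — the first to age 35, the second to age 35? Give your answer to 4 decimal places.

p₁ = l_35/l_25 = 869467/891007 = 0.975825; p₂ = l_35/l_30 = 869467/877498 = 0.990848.
P(at least one) = 1 − (1−p₁)(1−p₂) = 1 − 0.024175 × 0.009152 = 0.999779.

0.9998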